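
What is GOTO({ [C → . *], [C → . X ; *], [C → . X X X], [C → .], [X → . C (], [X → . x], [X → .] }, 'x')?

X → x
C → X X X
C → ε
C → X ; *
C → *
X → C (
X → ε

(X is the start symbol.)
{ [X → x .] }

GOTO(I, 'x') = CLOSURE({ [A → αX.β] : [A → α.Xβ] ∈ I, X = 'x' })

Items with dot before 'x', with the dot advanced:
  [X → . x] → [X → x .]
Closure adds nothing (no advanced item has the dot before a non-terminal).

GOTO = { [X → x .] }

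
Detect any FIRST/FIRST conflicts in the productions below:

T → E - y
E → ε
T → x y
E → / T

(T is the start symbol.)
A FIRST/FIRST conflict occurs when two productions N → α and N → β for the same non-terminal have FIRST(α) ∩ FIRST(β) ≠ ∅ (with ε ∈ FIRST of a nullable right-hand side, so two nullable alternatives also conflict).

FIRST sets of the non-terminals at (or reachable through a nullable prefix from) the front of some alternative:
  FIRST(E) = { '/', ε }

Productions for T:
  T → E - y: FIRST = { '-', '/' }
  T → x y: FIRST = { 'x' }
Productions for E:
  E → ε: FIRST = { ε }
  E → / T: FIRST = { '/' }

All alternatives of each non-terminal have pairwise disjoint FIRST sets.

Answer: No FIRST/FIRST conflicts.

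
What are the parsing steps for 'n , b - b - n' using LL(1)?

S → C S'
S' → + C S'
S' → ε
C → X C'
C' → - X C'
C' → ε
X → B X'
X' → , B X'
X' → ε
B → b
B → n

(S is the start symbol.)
Stack is shown with the top on the left.

Stack           Input            Action
---------------------------------------
S $             n , b - b - n $  output S → C S'
C S' $          n , b - b - n $  output C → X C'
X C' S' $       n , b - b - n $  output X → B X'
B X' C' S' $    n , b - b - n $  output B → n
n X' C' S' $    n , b - b - n $  match 'n'
X' C' S' $      , b - b - n $    output X' → , B X'
, B X' C' S' $  , b - b - n $    match ','
B X' C' S' $    b - b - n $      output B → b
b X' C' S' $    b - b - n $      match 'b'
X' C' S' $      - b - n $        output X' → ε
C' S' $         - b - n $        output C' → - X C'
- X C' S' $     - b - n $        match '-'
X C' S' $       b - n $          output X → B X'
B X' C' S' $    b - n $          output B → b
b X' C' S' $    b - n $          match 'b'
X' C' S' $      - n $            output X' → ε
C' S' $         - n $            output C' → - X C'
- X C' S' $     - n $            match '-'
X C' S' $       n $              output X → B X'
B X' C' S' $    n $              output B → n
n X' C' S' $    n $              match 'n'
X' C' S' $      $                output X' → ε
C' S' $         $                output C' → ε
S' $            $                output S' → ε
$               $                accept

The string is accepted.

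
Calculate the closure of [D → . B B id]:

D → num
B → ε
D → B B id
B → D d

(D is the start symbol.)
To compute CLOSURE, for each item [A → α.Bβ] where B is a non-terminal, add [B → .γ] for all productions B → γ; repeat for the newly added items until nothing changes.

Start with: [D → . B B id]
  [D → . B B id] has the dot before B: add [B → .], [B → . D d]
  [B → . D d] has the dot before D: add [D → . num]
No further items can be added.

CLOSURE = { [B → . D d], [B → .], [D → . B B id], [D → . num] }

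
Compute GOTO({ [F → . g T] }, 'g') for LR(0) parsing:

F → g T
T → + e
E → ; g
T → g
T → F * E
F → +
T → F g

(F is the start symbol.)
GOTO(I, 'g') = CLOSURE({ [A → αX.β] : [A → α.Xβ] ∈ I, X = 'g' })

Items with dot before 'g', with the dot advanced:
  [F → . g T] → [F → g . T]
Closure of the advanced items:
  [F → g . T] has the dot before T: add [T → . + e], [T → . g], [T → . F * E], [T → . F g]
  [T → . F * E] has the dot before F: add [F → . g T], [F → . +]

GOTO = { [F → . +], [F → . g T], [F → g . T], [T → . + e], [T → . F * E], [T → . F g], [T → . g] }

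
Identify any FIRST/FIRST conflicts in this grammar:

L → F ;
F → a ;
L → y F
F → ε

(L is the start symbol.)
FIRST sets of the non-terminals at (or reachable through a nullable prefix from) the front of some alternative:
  FIRST(F) = { 'a', ε }

Productions for L:
  L → F ;: FIRST = { ';', 'a' }
  L → y F: FIRST = { 'y' }
Productions for F:
  F → a ;: FIRST = { 'a' }
  F → ε: FIRST = { ε }

All alternatives of each non-terminal have pairwise disjoint FIRST sets.

Answer: No FIRST/FIRST conflicts.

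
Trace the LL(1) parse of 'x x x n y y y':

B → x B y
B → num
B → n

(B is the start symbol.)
LL(1) parsing maintains a stack (initially the start symbol over $) and the input. At each step: if the stack top is a terminal, match it against the current input token; if it is a non-terminal N, replace it with the RHS of M[N, lookahead] (the unique production whose predict set contains the lookahead).

Stack is shown with the top on the left.

Stack        Input            Action
------------------------------------
B $          x x x n y y y $  output B → x B y
x B y $      x x x n y y y $  match 'x'
B y $        x x n y y y $    output B → x B y
x B y y $    x x n y y y $    match 'x'
B y y $      x n y y y $      output B → x B y
x B y y y $  x n y y y $      match 'x'
B y y y $    n y y y $        output B → n
n y y y $    n y y y $        match 'n'
y y y $      y y y $          match 'y'
y y $        y y $            match 'y'
y $          y $              match 'y'
$            $                accept

The string is accepted.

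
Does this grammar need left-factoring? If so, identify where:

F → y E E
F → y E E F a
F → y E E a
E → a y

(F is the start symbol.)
Yes, F has productions with common prefix 'y E E'

Left-factoring is needed when two productions for the same non-terminal
share a common prefix on the right-hand side.

Productions for F:
  F → y E E
  F → y E E F a
  F → y E E a

Found common prefix 'y E E' in productions for F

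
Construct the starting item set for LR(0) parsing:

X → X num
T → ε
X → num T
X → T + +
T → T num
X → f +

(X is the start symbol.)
{ [T → . T num], [T → .], [X → . T + +], [X → . X num], [X → . f +], [X → . num T], [X' → . X] }

First, augment the grammar with X' → X
I₀ = CLOSURE({ [X' → . X] }):
  [X' → . X] has the dot before X: add [X → . X num], [X → . num T], [X → . T + +], [X → . f +]
  [X → . T + +] has the dot before T: add [T → .], [T → . T num]
No further items can be added.

I₀ = { [T → . T num], [T → .], [X → . T + +], [X → . X num], [X → . f +], [X → . num T], [X' → . X] }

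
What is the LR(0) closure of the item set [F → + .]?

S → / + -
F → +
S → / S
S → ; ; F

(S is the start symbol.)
To compute CLOSURE, for each item [A → α.Bβ] where B is a non-terminal, add [B → .γ] for all productions B → γ; repeat for the newly added items until nothing changes.

Start with: [F → + .]
The dot is at the end, so nothing is added.

CLOSURE = { [F → + .] }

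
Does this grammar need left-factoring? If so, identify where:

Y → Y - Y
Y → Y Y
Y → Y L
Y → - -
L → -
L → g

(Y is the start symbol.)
Left-factoring is needed when two productions for the same non-terminal
share a common prefix on the right-hand side.

Productions for Y:
  Y → Y - Y
  Y → Y Y
  Y → Y L
  Y → - -
Productions for L:
  L → -
  L → g

Found common prefix 'Y' in productions for Y

Answer: Yes, Y has productions with common prefix 'Y'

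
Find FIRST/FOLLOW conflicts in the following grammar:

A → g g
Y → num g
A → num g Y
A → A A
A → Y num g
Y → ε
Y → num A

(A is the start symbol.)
Yes. Y → num g with FOLLOW(Y) on { 'num' }; Y → num A with FOLLOW(Y) on { 'num' }

A FIRST/FOLLOW conflict occurs when a non-terminal N has a nullable alternative N → β (β ⇒* ε) and another alternative N → α with FIRST(α) ∩ FOLLOW(N) ≠ ∅: on such a lookahead the parser cannot decide between expanding α and letting N vanish via β.

Nullable non-terminals: Y.

Y: nullable alternative(s) Y → ε; FOLLOW(Y) = { $, 'g', 'num' }
  Y → num g: FIRST \ {ε} = { 'num' } — overlaps FOLLOW(Y) on { 'num' }: CONFLICT
  Y → ε: FIRST \ {ε} = { } — this is the only nullable alternative, skip
  Y → num A: FIRST \ {ε} = { 'num' } — overlaps FOLLOW(Y) on { 'num' }: CONFLICT

A has no nullable alternative, so no FIRST/FOLLOW check is needed there.

So the grammar has 2 FIRST/FOLLOW conflicts (marked CONFLICT above).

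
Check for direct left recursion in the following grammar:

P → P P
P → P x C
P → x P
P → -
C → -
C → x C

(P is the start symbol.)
Direct left recursion occurs when N → N α for some non-terminal N (the right-hand side begins with the left-hand side itself).

P → P P: LEFT RECURSIVE (starts with P)
P → P x C: LEFT RECURSIVE (starts with P)
P → x P: starts with x
P → -: starts with '-'
C → -: starts with '-'
C → x C: starts with x

The grammar has direct left recursion on: P.

Answer: Yes, P is left-recursive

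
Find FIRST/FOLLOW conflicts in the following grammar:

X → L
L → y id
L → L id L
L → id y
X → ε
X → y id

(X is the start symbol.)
No FIRST/FOLLOW conflicts.

A FIRST/FOLLOW conflict occurs when a non-terminal N has a nullable alternative N → β (β ⇒* ε) and another alternative N → α with FIRST(α) ∩ FOLLOW(N) ≠ ∅: on such a lookahead the parser cannot decide between expanding α and letting N vanish via β.

Nullable non-terminals: X.
FIRST sets used below: FIRST(L) = { 'id', 'y' }

X: nullable alternative(s) X → ε; FOLLOW(X) = { $ }
  X → L: FIRST \ {ε} = { 'id', 'y' } — disjoint from FOLLOW(X)
  X → ε: FIRST \ {ε} = { } — this is the only nullable alternative, skip
  X → y id: FIRST \ {ε} = { 'y' } — disjoint from FOLLOW(X)

L has no nullable alternative, so no FIRST/FOLLOW check is needed there.

No FIRST/FOLLOW conflicts found.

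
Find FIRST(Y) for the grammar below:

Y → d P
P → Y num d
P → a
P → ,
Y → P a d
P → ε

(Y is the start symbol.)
{ ',', 'a', 'd' }

To compute FIRST(Y), examine every production with Y on the left-hand side, reading each right-hand side left to right until a non-nullable symbol is reached.

FIRST sets of the other non-terminals involved (by the same procedure, iterated to a fixed point):
  FIRST(P) = { ',', 'a', 'd', ε }

From Y → d P:
  - d is a terminal: add 'd' and stop
From Y → P a d:
  - P is a non-terminal: add FIRST(P) \ {ε} = { ',', 'a', 'd' }
    P is nullable, so continue to the next symbol
  - a is a terminal: add 'a' and stop

Collecting: FIRST(Y) = { ',', 'a', 'd' }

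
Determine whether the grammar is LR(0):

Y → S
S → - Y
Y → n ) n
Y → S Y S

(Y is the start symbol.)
No. Shift-reduce conflict between [Y → S .] and [S → . - Y]

Augment with Y' → Y and build the canonical LR(0) collection (I0 = CLOSURE({[Y' → . Y]}), then GOTO on every symbol after a dot until no new states appear). It has 10 states:
  I0: { [S → . - Y], [Y → . S Y S], [Y → . S], [Y → . n ) n], [Y' → . Y] }  — shift
  I1: { [S → - . Y], [S → . - Y], [Y → . S Y S], [Y → . S], [Y → . n ) n] }  — shift
  I2: { [S → . - Y], [Y → . S Y S], [Y → . S], [Y → . n ) n], [Y → S . Y S], [Y → S .] }  — shift, reduce
  I3: { [Y' → Y .] }  — accept
  I4: { [Y → n . ) n] }  — shift
  I5: { [Y → n ) . n] }  — shift
  I6: { [Y → n ) n .] }  — reduce
  I7: { [S → . - Y], [Y → S Y . S] }  — shift
  I8: { [Y → S Y S .] }  — reduce
  I9: { [S → - Y .] }  — reduce

Conflict in state I2:
  Shift-reduce conflict between [Y → S .] and [S → . - Y]
So the grammar is NOT LR(0).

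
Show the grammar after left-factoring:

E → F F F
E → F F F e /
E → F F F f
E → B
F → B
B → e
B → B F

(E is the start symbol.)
Left-factoring transforms A → αβ₁ | αβ₂ into A → αA' and A' → β₁ | β₂
(α is the longest common prefix among the alternatives). Repeat until
no nonterminal has two alternatives with a common prefix.

Round 1: E has alternatives sharing prefix 'F F F'. Introduce E': E → F F F E'
  Add: E' → ε
  Add: E' → e /
  Add: E' → f

No remaining common prefixes — done.

Resulting grammar:
E → F F F E'
E' → ε
E' → e /
E' → f
E → B
F → B
B → e
B → B F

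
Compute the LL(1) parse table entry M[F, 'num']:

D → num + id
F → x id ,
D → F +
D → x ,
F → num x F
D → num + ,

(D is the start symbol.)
To find M[F, 'num'], we find productions for F where 'num' is in the predict set (PREDICT(N → α) = (FIRST(α) \ {ε}) ∪ (FOLLOW(N) if α ⇒* ε)).

F → x id ,: PREDICT = { 'x' }
F → num x F: PREDICT = { 'num' }
  'num' is in predict set, so this production goes in M[F, 'num']

M[F, 'num'] = F → num x F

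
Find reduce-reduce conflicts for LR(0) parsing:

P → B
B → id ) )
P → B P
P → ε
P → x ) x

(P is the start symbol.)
Yes — I1: [P → .] vs [P → B .]

A reduce-reduce conflict occurs when an LR(0) state has two complete items [A → α .] and [B → β .] — both call for a reduction, and with no lookahead the parser cannot choose between them.

Augment with P' → P and build the canonical LR(0) collection (I0 = CLOSURE({[P' → . P]}), then GOTO on every symbol after a dot until no new states appear). It has 10 states:
  I0: { [B → . id ) )], [P → . B P], [P → . B], [P → . x ) x], [P → .], [P' → . P] }  — shift, reduce
  I1: { [B → . id ) )], [P → . B P], [P → . B], [P → . x ) x], [P → .], [P → B . P], [P → B .] }  — shift, 2 reduces
  I2: { [P' → P .] }  — accept
  I3: { [B → id . ) )] }  — shift
  I4: { [P → x . ) x] }  — shift
  I5: { [P → x ) . x] }  — shift
  I6: { [P → x ) x .] }  — reduce
  I7: { [B → id ) . )] }  — shift
  I8: { [B → id ) ) .] }  — reduce
  I9: { [P → B P .] }  — reduce

I1 contains complete items [P → .], [P → B .] — reduce-reduce conflict.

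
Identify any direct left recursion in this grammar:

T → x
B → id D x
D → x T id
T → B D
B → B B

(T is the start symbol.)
Direct left recursion occurs when N → N α for some non-terminal N (the right-hand side begins with the left-hand side itself).

T → x: starts with x
B → id D x: starts with id
D → x T id: starts with x
T → B D: starts with B
B → B B: LEFT RECURSIVE (starts with B)

The grammar has direct left recursion on: B.

Answer: Yes, B is left-recursive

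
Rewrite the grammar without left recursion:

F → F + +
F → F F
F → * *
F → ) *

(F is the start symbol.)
F is directly left-recursive. The standard transformation for
  A → A α₁ | ... | A α_m | β₁ | ... | β_n
is
  A  → β₁ A' | ... | β_n A'
  A' → α₁ A' | ... | α_m A' | ε

F → * * becomes F → * * F'
F → ) * becomes F → ) * F'
F → F + + becomes F' → + + F'
F → F F becomes F' → F F'
Add F' → ε

Resulting grammar:
F → * * F'
F → ) * F'
F' → + + F'
F' → F F'
F' → ε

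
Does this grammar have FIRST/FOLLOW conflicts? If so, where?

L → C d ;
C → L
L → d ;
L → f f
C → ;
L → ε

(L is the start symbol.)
A FIRST/FOLLOW conflict occurs when a non-terminal N has a nullable alternative N → β (β ⇒* ε) and another alternative N → α with FIRST(α) ∩ FOLLOW(N) ≠ ∅: on such a lookahead the parser cannot decide between expanding α and letting N vanish via β.

Nullable non-terminals: C, L.
FIRST sets used below: FIRST(L) = { ';', 'd', 'f', ε }, FIRST(C) = { ';', 'd', 'f', ε }

C: nullable alternative(s) C → L; FOLLOW(C) = { 'd' }
  C → L: FIRST \ {ε} = { ';', 'd', 'f' } — this is the only nullable alternative, skip
  C → ;: FIRST \ {ε} = { ';' } — disjoint from FOLLOW(C)

L: nullable alternative(s) L → ε; FOLLOW(L) = { $, 'd' }
  L → C d ;: FIRST \ {ε} = { ';', 'd', 'f' } — overlaps FOLLOW(L) on { 'd' }: CONFLICT
  L → d ;: FIRST \ {ε} = { 'd' } — overlaps FOLLOW(L) on { 'd' }: CONFLICT
  L → f f: FIRST \ {ε} = { 'f' } — disjoint from FOLLOW(L)
  L → ε: FIRST \ {ε} = { } — this is the only nullable alternative, skip

So the grammar has 2 FIRST/FOLLOW conflicts (marked CONFLICT above).

Answer: Yes. L → C d ';' with FOLLOW(L) on { 'd' }; L → d ';' with FOLLOW(L) on { 'd' }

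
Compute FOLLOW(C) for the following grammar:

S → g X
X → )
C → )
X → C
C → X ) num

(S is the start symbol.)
To compute FOLLOW(C), find every occurrence of C on a right-hand side N → α C β: add FIRST(β) \ {ε}, and if β is empty or nullable also add FOLLOW(N). Iterate to a fixed point.

In X → C: C is at the end, add FOLLOW(X)

The FOLLOW sets referred to above (computed the same way, to a fixed point):
  FOLLOW(X) = { $, ')' }

Taking the union: FOLLOW(C) = { $, ')' }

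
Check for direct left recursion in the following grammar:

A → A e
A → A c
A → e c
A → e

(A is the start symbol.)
A → A e: LEFT RECURSIVE (starts with A)
A → A c: LEFT RECURSIVE (starts with A)
A → e c: starts with e
A → e: starts with e

The grammar has direct left recursion on: A.

Answer: Yes, A is left-recursive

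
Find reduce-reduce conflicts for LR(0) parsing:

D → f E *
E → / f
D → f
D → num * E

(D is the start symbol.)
Augment with D' → D and build the canonical LR(0) collection (I0 = CLOSURE({[D' → . D]}), then GOTO on every symbol after a dot until no new states appear). It has 10 states:
  I0: { [D → . f E *], [D → . f], [D → . num * E], [D' → . D] }  — shift
  I1: { [D' → D .] }  — accept
  I2: { [D → f . E *], [D → f .], [E → . / f] }  — shift, reduce
  I3: { [D → num . * E] }  — shift
  I4: { [D → num * . E], [E → . / f] }  — shift
  I5: { [E → / . f] }  — shift
  I6: { [D → num * E .] }  — reduce
  I7: { [E → / f .] }  — reduce
  I8: { [D → f E . *] }  — shift
  I9: { [D → f E * .] }  — reduce

No state contains more than one complete item.

Answer: No reduce-reduce conflicts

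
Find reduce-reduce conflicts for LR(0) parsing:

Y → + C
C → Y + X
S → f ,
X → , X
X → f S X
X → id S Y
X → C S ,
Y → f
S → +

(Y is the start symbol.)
A reduce-reduce conflict occurs when an LR(0) state has two complete items [A → α .] and [B → β .] — both call for a reduction, and with no lookahead the parser cannot choose between them.

Augment with Y' → Y and build the canonical LR(0) collection (I0 = CLOSURE({[Y' → . Y]}), then GOTO on every symbol after a dot until no new states appear). It has 22 states:
  I0: { [Y → . + C], [Y → . f], [Y' → . Y] }  — shift
  I1: { [C → . Y + X], [Y → + . C], [Y → . + C], [Y → . f] }  — shift
  I2: { [Y' → Y .] }  — accept
  I3: { [Y → f .] }  — reduce
  I4: { [Y → + C .] }  — reduce
  I5: { [C → Y . + X] }  — shift
  I6: { [C → . Y + X], [C → Y + . X], [X → . , X], [X → . C S ,], [X → . f S X], [X → . id S Y], [Y → . + C], [Y → . f] }  — shift
  I7: { [C → . Y + X], [X → , . X], [X → . , X], [X → . C S ,], [X → . f S X], [X → . id S Y], [Y → . + C], [Y → . f] }  — shift
  I8: { [S → . +], [S → . f ,], [X → C . S ,] }  — shift
  I9: { [C → Y + X .] }  — reduce
  I10: { [S → . +], [S → . f ,], [X → f . S X], [Y → f .] }  — shift, reduce
  I11: { [S → . +], [S → . f ,], [X → id . S Y] }  — shift
  I12: { [S → + .] }  — reduce
  I13: { [X → id S . Y], [Y → . + C], [Y → . f] }  — shift
  I14: { [S → f . ,] }  — shift
  I15: { [S → f , .] }  — reduce
  I16: { [X → id S Y .] }  — reduce
  I17: { [C → . Y + X], [X → . , X], [X → . C S ,], [X → . f S X], [X → . id S Y], [X → f S . X], [Y → . + C], [Y → . f] }  — shift
  I18: { [X → f S X .] }  — reduce
  I19: { [X → C S . ,] }  — shift
  I20: { [X → C S , .] }  — reduce
  I21: { [X → , X .] }  — reduce

No state contains more than one complete item.

Answer: No reduce-reduce conflicts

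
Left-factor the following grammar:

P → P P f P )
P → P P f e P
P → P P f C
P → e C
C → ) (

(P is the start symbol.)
Left-factoring transforms A → αβ₁ | αβ₂ into A → αA' and A' → β₁ | β₂
(α is the longest common prefix among the alternatives). Repeat until
no nonterminal has two alternatives with a common prefix.

Round 1: P has alternatives sharing prefix 'P P f'. Introduce P': P → P P f P'
  Add: P' → P )
  Add: P' → e P
  Add: P' → C

No remaining common prefixes — done.

Resulting grammar:
P → P P f P'
P' → P )
P' → e P
P' → C
P → e C
C → ) (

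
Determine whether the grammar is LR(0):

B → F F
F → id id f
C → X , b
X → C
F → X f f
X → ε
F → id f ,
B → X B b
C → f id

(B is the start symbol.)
No. Shift-reduce conflict between [X → .] and [C → . f id]

Augment with B' → B and build the canonical LR(0) collection (I0 = CLOSURE({[B' → . B]}), then GOTO on every symbol after a dot until no new states appear). It has 21 states:
  I0: { [B → . F F], [B → . X B b], [B' → . B], [C → . X , b], [C → . f id], [F → . X f f], [F → . id f ,], [F → . id id f], [X → . C], [X → .] }  — shift, reduce
  I1: { [B' → B .] }  — accept
  I2: { [X → C .] }  — reduce
  I3: { [B → F . F], [C → . X , b], [C → . f id], [F → . X f f], [F → . id f ,], [F → . id id f], [X → . C], [X → .] }  — shift, reduce
  I4: { [B → . F F], [B → . X B b], [B → X . B b], [C → . X , b], [C → . f id], [C → X . , b], [F → . X f f], [F → . id f ,], [F → . id id f], [F → X . f f], [X → . C], [X → .] }  — shift, reduce
  I5: { [C → f . id] }  — shift
  I6: { [F → id . f ,], [F → id . id f] }  — shift
  I7: { [F → id f . ,] }  — shift
  I8: { [F → id id . f] }  — shift
  I9: { [F → id id f .] }  — reduce
  I10: { [F → id f , .] }  — reduce
  I11: { [C → f id .] }  — reduce
  I12: { [C → X , . b] }  — shift
  I13: { [B → X B . b] }  — shift
  I14: { [C → f . id], [F → X f . f] }  — shift
  I15: { [F → X f f .] }  — reduce
  I16: { [B → X B b .] }  — reduce
  I17: { [C → X , b .] }  — reduce
  I18: { [B → F F .] }  — reduce
  I19: { [C → X . , b], [F → X . f f] }  — shift
  I20: { [F → X f . f] }  — shift

Conflict in state I0:
  Shift-reduce conflict between [X → .] and [C → . f id]
So the grammar is NOT LR(0).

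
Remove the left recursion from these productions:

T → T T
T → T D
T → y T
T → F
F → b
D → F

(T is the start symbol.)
T → y T T'
T → F T'
T' → T T'
T' → D T'
T' → ε
F → b
D → F

T is directly left-recursive. The standard transformation for
  A → A α₁ | ... | A α_m | β₁ | ... | β_n
is
  A  → β₁ A' | ... | β_n A'
  A' → α₁ A' | ... | α_m A' | ε

T → y T becomes T → y T T'
T → F becomes T → F T'
T → T T becomes T' → T T'
T → T D becomes T' → D T'
Add T' → ε

Productions for other non-terminals are unchanged:
  F → b
  D → F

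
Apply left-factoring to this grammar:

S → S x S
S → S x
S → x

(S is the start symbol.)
S → S x S'
S' → S
S' → ε
S → x

Left-factoring transforms A → αβ₁ | αβ₂ into A → αA' and A' → β₁ | β₂
(α is the longest common prefix among the alternatives). Repeat until
no nonterminal has two alternatives with a common prefix.

Round 1: S has alternatives sharing prefix 'S x'. Introduce S': S → S x S'
  Add: S' → S
  Add: S' → ε

No remaining common prefixes — done.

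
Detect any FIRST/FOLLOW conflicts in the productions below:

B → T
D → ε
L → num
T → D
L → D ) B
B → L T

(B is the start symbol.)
No FIRST/FOLLOW conflicts.

A FIRST/FOLLOW conflict occurs when a non-terminal N has a nullable alternative N → β (β ⇒* ε) and another alternative N → α with FIRST(α) ∩ FOLLOW(N) ≠ ∅: on such a lookahead the parser cannot decide between expanding α and letting N vanish via β.

Nullable non-terminals: B, D, T.
FIRST sets used below: FIRST(T) = { ε }, FIRST(L) = { ')', 'num' }

B: nullable alternative(s) B → T; FOLLOW(B) = { $ }
  B → T: FIRST \ {ε} = { } — this is the only nullable alternative, skip
  B → L T: FIRST \ {ε} = { ')', 'num' } — disjoint from FOLLOW(B)
D has a nullable alternative but only one production, so nothing to check.
T has a nullable alternative but only one production, so nothing to check.

L has no nullable alternative, so no FIRST/FOLLOW check is needed there.

No FIRST/FOLLOW conflicts found.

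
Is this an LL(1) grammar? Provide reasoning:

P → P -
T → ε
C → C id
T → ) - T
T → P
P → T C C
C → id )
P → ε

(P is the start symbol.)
No. Predict set conflict for P: { ')', '-', 'id' }

Relevant sets:
  FIRST(P) = { ')', '-', 'id', ε }
  FIRST(T) = { ')', '-', 'id', ε }
  FIRST(C) = { 'id' }
  FOLLOW(P) = { $, '-', 'id' }
  FOLLOW(T) = { 'id' }

For P:
  PREDICT(P → P '-') = { ')', '-', 'id' }
  PREDICT(P → T C C) = { ')', '-', 'id' }
  PREDICT(P → ε) = { $, '-', 'id' }
For T:
  PREDICT(T → ε) = { 'id' }
  PREDICT(T → ')' '-' T) = { ')' }
  PREDICT(T → P) = { ')', '-', 'id' }
For C:
  PREDICT(C → C id) = { 'id' }
  PREDICT(C → id ')') = { 'id' }

Conflict found: Predict set conflict for P: { ')', '-', 'id' }
The grammar is NOT LL(1).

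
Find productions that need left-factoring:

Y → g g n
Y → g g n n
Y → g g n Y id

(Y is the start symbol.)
Left-factoring is needed when two productions for the same non-terminal
share a common prefix on the right-hand side.

Productions for Y:
  Y → g g n
  Y → g g n n
  Y → g g n Y id

Found common prefix 'g g n' in productions for Y

Answer: Yes, Y has productions with common prefix 'g g n'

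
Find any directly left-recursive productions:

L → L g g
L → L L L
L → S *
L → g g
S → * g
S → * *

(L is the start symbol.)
Yes, L is left-recursive

Direct left recursion occurs when N → N α for some non-terminal N (the right-hand side begins with the left-hand side itself).

L → L g g: LEFT RECURSIVE (starts with L)
L → L L L: LEFT RECURSIVE (starts with L)
L → S *: starts with S
L → g g: starts with g
S → * g: starts with '*'
S → * *: starts with '*'

The grammar has direct left recursion on: L.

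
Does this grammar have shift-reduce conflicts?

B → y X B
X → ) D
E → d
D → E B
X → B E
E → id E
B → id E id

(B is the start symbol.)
No shift-reduce conflicts

A shift-reduce conflict occurs when an LR(0) state has both:
  - a complete (reduce) item [A → α .] (dot at the end), and
  - a shift item [B → β . c γ] (dot before a terminal).

Augment with B' → B and build the canonical LR(0) collection (I0 = CLOSURE({[B' → . B]}), then GOTO on every symbol after a dot until no new states appear). It has 17 states:
  I0: { [B → . id E id], [B → . y X B], [B' → . B] }  — shift
  I1: { [B' → B .] }  — accept
  I2: { [B → id . E id], [E → . d], [E → . id E] }  — shift
  I3: { [B → . id E id], [B → . y X B], [B → y . X B], [X → . ) D], [X → . B E] }  — shift
  I4: { [D → . E B], [E → . d], [E → . id E], [X → ) . D] }  — shift
  I5: { [E → . d], [E → . id E], [X → B . E] }  — shift
  I6: { [B → . id E id], [B → . y X B], [B → y X . B] }  — shift
  I7: { [B → y X B .] }  — reduce
  I8: { [X → B E .] }  — reduce
  I9: { [E → d .] }  — reduce
  I10: { [E → . d], [E → . id E], [E → id . E] }  — shift
  I11: { [E → id E .] }  — reduce
  I12: { [X → ) D .] }  — reduce
  I13: { [B → . id E id], [B → . y X B], [D → E . B] }  — shift
  I14: { [D → E B .] }  — reduce
  I15: { [B → id E . id] }  — shift
  I16: { [B → id E id .] }  — reduce

No state contains both a complete item and a shift item.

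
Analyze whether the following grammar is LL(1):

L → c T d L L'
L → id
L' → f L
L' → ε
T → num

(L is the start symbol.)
A grammar is LL(1) if for each non-terminal N with multiple productions, the predict sets of those productions are pairwise disjoint, where PREDICT(N → α) = (FIRST(α) \ {ε}) ∪ (FOLLOW(N) if α ⇒* ε).

Relevant sets:
  FOLLOW(L') = { $, 'f' }

For L:
  PREDICT(L → c T d L L') = { 'c' }
  PREDICT(L → id) = { 'id' }
For L':
  PREDICT(L' → f L) = { 'f' }
  PREDICT(L' → ε) = { $, 'f' }
T has a single production, so nothing to check there.

Conflict found: Predict set conflict for L': { 'f' }
The grammar is NOT LL(1).

Answer: No. Predict set conflict for L': { 'f' }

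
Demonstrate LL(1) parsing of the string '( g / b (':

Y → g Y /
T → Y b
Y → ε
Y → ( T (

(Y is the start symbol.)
Stack is shown with the top on the left.

Stack        Input        Action
--------------------------------
Y $          ( g / b ( $  output Y → ( T (
( T ( $      ( g / b ( $  match '('
T ( $        g / b ( $    output T → Y b
Y b ( $      g / b ( $    output Y → g Y /
g Y / b ( $  g / b ( $    match 'g'
Y / b ( $    / b ( $      output Y → ε
/ b ( $      / b ( $      match '/'
b ( $        b ( $        match 'b'
( $          ( $          match '('
$            $            accept

The string is accepted.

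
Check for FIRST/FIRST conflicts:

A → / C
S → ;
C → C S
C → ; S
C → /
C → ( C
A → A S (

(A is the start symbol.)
Yes. A → '/' C / A → A S '(' on { '/' }; C → C S / C → ';' S on { ';' }; C → C S / C → '/' on { '/' }; C → C S / C → '(' C on { '(' }

FIRST sets of the non-terminals at (or reachable through a nullable prefix from) the front of some alternative:
  FIRST(A) = { '/' }
  FIRST(C) = { '(', '/', ';' }

Productions for A:
  A → / C: FIRST = { '/' }
  A → A S (: FIRST = { '/' }
Productions for C:
  C → C S: FIRST = { '(', '/', ';' }
  C → ; S: FIRST = { ';' }
  C → /: FIRST = { '/' }
  C → ( C: FIRST = { '(' }
S has only one production, so no FIRST/FIRST conflict is possible there.

Conflict for A: A → / C and A → A S (
  Overlap: { '/' }
Conflict for C: C → C S and C → ; S
  Overlap: { ';' }
Conflict for C: C → C S and C → /
  Overlap: { '/' }
Conflict for C: C → C S and C → ( C
  Overlap: { '(' }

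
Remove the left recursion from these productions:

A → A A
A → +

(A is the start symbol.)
A is directly left-recursive. The standard transformation for
  A → A α₁ | ... | A α_m | β₁ | ... | β_n
is
  A  → β₁ A' | ... | β_n A'
  A' → α₁ A' | ... | α_m A' | ε

A → + becomes A → + A'
A → A A becomes A' → A A'
Add A' → ε

Resulting grammar:
A → + A'
A' → A A'
A' → ε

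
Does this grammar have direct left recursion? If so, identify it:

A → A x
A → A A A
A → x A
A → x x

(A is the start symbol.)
Yes, A is left-recursive

Direct left recursion occurs when N → N α for some non-terminal N (the right-hand side begins with the left-hand side itself).

A → A x: LEFT RECURSIVE (starts with A)
A → A A A: LEFT RECURSIVE (starts with A)
A → x A: starts with x
A → x x: starts with x

The grammar has direct left recursion on: A.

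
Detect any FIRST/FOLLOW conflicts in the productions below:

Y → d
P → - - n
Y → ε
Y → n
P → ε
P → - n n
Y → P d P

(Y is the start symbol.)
Nullable non-terminals: P, Y.
FIRST sets used below: FIRST(P) = { '-', ε }

P: nullable alternative(s) P → ε; FOLLOW(P) = { $, 'd' }
  P → - - n: FIRST \ {ε} = { '-' } — disjoint from FOLLOW(P)
  P → ε: FIRST \ {ε} = { } — this is the only nullable alternative, skip
  P → - n n: FIRST \ {ε} = { '-' } — disjoint from FOLLOW(P)

Y: nullable alternative(s) Y → ε; FOLLOW(Y) = { $ }
  Y → d: FIRST \ {ε} = { 'd' } — disjoint from FOLLOW(Y)
  Y → ε: FIRST \ {ε} = { } — this is the only nullable alternative, skip
  Y → n: FIRST \ {ε} = { 'n' } — disjoint from FOLLOW(Y)
  Y → P d P: FIRST \ {ε} = { '-', 'd' } — disjoint from FOLLOW(Y)

No FIRST/FOLLOW conflicts found.

Answer: No FIRST/FOLLOW conflicts.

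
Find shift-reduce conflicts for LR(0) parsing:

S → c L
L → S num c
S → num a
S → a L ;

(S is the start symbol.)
No shift-reduce conflicts

Augment with S' → S and build the canonical LR(0) collection (I0 = CLOSURE({[S' → . S]}), then GOTO on every symbol after a dot until no new states appear). It has 12 states:
  I0: { [S → . a L ;], [S → . c L], [S → . num a], [S' → . S] }  — shift
  I1: { [S' → S .] }  — accept
  I2: { [L → . S num c], [S → . a L ;], [S → . c L], [S → . num a], [S → a . L ;] }  — shift
  I3: { [L → . S num c], [S → . a L ;], [S → . c L], [S → . num a], [S → c . L] }  — shift
  I4: { [S → num . a] }  — shift
  I5: { [S → num a .] }  — reduce
  I6: { [S → c L .] }  — reduce
  I7: { [L → S . num c] }  — shift
  I8: { [L → S num . c] }  — shift
  I9: { [L → S num c .] }  — reduce
  I10: { [S → a L . ;] }  — shift
  I11: { [S → a L ; .] }  — reduce

No state contains both a complete item and a shift item.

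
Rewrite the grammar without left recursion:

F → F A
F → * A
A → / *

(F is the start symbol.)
F is directly left-recursive. The standard transformation for
  A → A α₁ | ... | A α_m | β₁ | ... | β_n
is
  A  → β₁ A' | ... | β_n A'
  A' → α₁ A' | ... | α_m A' | ε

F → * A becomes F → * A F'
F → F A becomes F' → A F'
Add F' → ε

Productions for other non-terminals are unchanged:
  A → / *

Resulting grammar:
F → * A F'
F' → A F'
F' → ε
A → / *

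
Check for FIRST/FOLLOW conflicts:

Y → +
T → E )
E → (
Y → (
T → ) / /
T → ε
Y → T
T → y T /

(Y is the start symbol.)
No FIRST/FOLLOW conflicts.

A FIRST/FOLLOW conflict occurs when a non-terminal N has a nullable alternative N → β (β ⇒* ε) and another alternative N → α with FIRST(α) ∩ FOLLOW(N) ≠ ∅: on such a lookahead the parser cannot decide between expanding α and letting N vanish via β.

Nullable non-terminals: T, Y.
FIRST sets used below: FIRST(E) = { '(' }, FIRST(T) = { '(', ')', 'y', ε }

T: nullable alternative(s) T → ε; FOLLOW(T) = { $, '/' }
  T → E ): FIRST \ {ε} = { '(' } — disjoint from FOLLOW(T)
  T → ) / /: FIRST \ {ε} = { ')' } — disjoint from FOLLOW(T)
  T → ε: FIRST \ {ε} = { } — this is the only nullable alternative, skip
  T → y T /: FIRST \ {ε} = { 'y' } — disjoint from FOLLOW(T)

Y: nullable alternative(s) Y → T; FOLLOW(Y) = { $ }
  Y → +: FIRST \ {ε} = { '+' } — disjoint from FOLLOW(Y)
  Y → (: FIRST \ {ε} = { '(' } — disjoint from FOLLOW(Y)
  Y → T: FIRST \ {ε} = { '(', ')', 'y' } — this is the only nullable alternative, skip

E has no nullable alternative, so no FIRST/FOLLOW check is needed there.

No FIRST/FOLLOW conflicts found.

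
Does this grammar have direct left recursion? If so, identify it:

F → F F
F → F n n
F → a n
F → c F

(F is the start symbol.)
Yes, F is left-recursive

Direct left recursion occurs when N → N α for some non-terminal N (the right-hand side begins with the left-hand side itself).

F → F F: LEFT RECURSIVE (starts with F)
F → F n n: LEFT RECURSIVE (starts with F)
F → a n: starts with a
F → c F: starts with c

The grammar has direct left recursion on: F.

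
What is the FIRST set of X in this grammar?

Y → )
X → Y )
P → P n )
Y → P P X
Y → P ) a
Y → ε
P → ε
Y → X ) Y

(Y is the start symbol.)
{ ')', 'n' }

To compute FIRST(X), examine every production with X on the left-hand side, reading each right-hand side left to right until a non-nullable symbol is reached.

FIRST sets of the other non-terminals involved (by the same procedure, iterated to a fixed point):
  FIRST(Y) = { ')', 'n', ε }

From X → Y ):
  - Y is a non-terminal: add FIRST(Y) \ {ε} = { ')', 'n' }
    Y is nullable, so continue to the next symbol
  - ')' is a terminal: add ')' and stop

Collecting: FIRST(X) = { ')', 'n' }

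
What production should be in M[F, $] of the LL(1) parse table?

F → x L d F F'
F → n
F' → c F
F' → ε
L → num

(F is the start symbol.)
To find M[F, $], we find productions for F where $ is in the predict set (PREDICT(N → α) = (FIRST(α) \ {ε}) ∪ (FOLLOW(N) if α ⇒* ε)).

F → x L d F F': PREDICT = { 'x' }
F → n: PREDICT = { 'n' }

M[F, $] is empty (no production applies)

Answer: Empty (error entry)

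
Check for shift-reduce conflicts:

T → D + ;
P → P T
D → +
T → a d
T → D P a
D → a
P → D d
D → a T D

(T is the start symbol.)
Yes — I4: [D → a .] vs [D → . +]; I8: [D → a .] vs [D → . +]; I9: [D → + .] vs [T → D + . ;]; I13: [D → a .] vs [D → . +]

Augment with T' → T and build the canonical LR(0) collection (I0 = CLOSURE({[T' → . T]}), then GOTO on every symbol after a dot until no new states appear). It has 16 states:
  I0: { [D → . +], [D → . a T D], [D → . a], [T → . D + ;], [T → . D P a], [T → . a d], [T' → . T] }  — shift
  I1: { [D → + .] }  — reduce
  I2: { [D → . +], [D → . a T D], [D → . a], [P → . D d], [P → . P T], [T → D . + ;], [T → D . P a] }  — shift
  I3: { [T' → T .] }  — accept
  I4: { [D → . +], [D → . a T D], [D → . a], [D → a . T D], [D → a .], [T → . D + ;], [T → . D P a], [T → . a d], [T → a . d] }  — shift, reduce
  I5: { [D → . +], [D → . a T D], [D → . a], [D → a T . D] }  — shift
  I6: { [T → a d .] }  — reduce
  I7: { [D → a T D .] }  — reduce
  I8: { [D → . +], [D → . a T D], [D → . a], [D → a . T D], [D → a .], [T → . D + ;], [T → . D P a], [T → . a d] }  — shift, reduce
  I9: { [D → + .], [T → D + . ;] }  — shift, reduce
  I10: { [P → D . d] }  — shift
  I11: { [D → . +], [D → . a T D], [D → . a], [P → P . T], [T → . D + ;], [T → . D P a], [T → . a d], [T → D P . a] }  — shift
  I12: { [P → P T .] }  — reduce
  I13: { [D → . +], [D → . a T D], [D → . a], [D → a . T D], [D → a .], [T → . D + ;], [T → . D P a], [T → . a d], [T → D P a .], [T → a . d] }  — shift, 2 reduces
  I14: { [P → D d .] }  — reduce
  I15: { [T → D + ; .] }  — reduce

I4 contains reduce item [D → a .] and shift items [D → . +], [D → . a], [D → . a T D], [T → . a d], [T → a . d] — shift-reduce conflict.
I8 contains reduce item [D → a .] and shift items [D → . +], [D → . a], [D → . a T D], [T → . a d] — shift-reduce conflict.
I9 contains reduce item [D → + .] and shift item [T → D + . ;] — shift-reduce conflict.
I13 contains reduce items [D → a .], [T → D P a .] and shift items [D → . +], [D → . a], [D → . a T D], [T → . a d], [T → a . d] — shift-reduce conflict.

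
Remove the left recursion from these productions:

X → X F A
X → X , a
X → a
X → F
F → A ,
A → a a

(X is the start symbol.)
X → a X'
X → F X'
X' → F A X'
X' → , a X'
X' → ε
F → A ,
A → a a

X is directly left-recursive. The standard transformation for
  A → A α₁ | ... | A α_m | β₁ | ... | β_n
is
  A  → β₁ A' | ... | β_n A'
  A' → α₁ A' | ... | α_m A' | ε

X → a becomes X → a X'
X → F becomes X → F X'
X → X F A becomes X' → F A X'
X → X , a becomes X' → , a X'
Add X' → ε

Productions for other non-terminals are unchanged:
  F → A ,
  A → a a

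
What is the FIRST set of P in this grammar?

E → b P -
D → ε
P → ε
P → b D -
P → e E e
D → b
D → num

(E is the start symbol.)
From P → ε:
  - ε-production, so ε ∈ FIRST(P)
From P → b D -:
  - b is a terminal: add 'b' and stop
From P → e E e:
  - e is a terminal: add 'e' and stop

Collecting: FIRST(P) = { 'b', 'e', ε }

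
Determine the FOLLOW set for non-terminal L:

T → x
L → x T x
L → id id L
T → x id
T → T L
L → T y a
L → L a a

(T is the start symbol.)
To compute FOLLOW(L), find every occurrence of L on a right-hand side N → α L β: add FIRST(β) \ {ε}, and if β is empty or nullable also add FOLLOW(N). Iterate to a fixed point.

In L → id id L: L is at the end; this adds FOLLOW(L) to itself — nothing new
In T → T L: L is at the end, add FOLLOW(T)
In L → L a a: L is followed by a a, add FIRST(a a) \ {ε} = { 'a' }

The FOLLOW sets referred to above (computed the same way, to a fixed point):
  FOLLOW(T) = { $, 'id', 'x', 'y' }

Taking the union: FOLLOW(L) = { $, 'a', 'id', 'x', 'y' }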